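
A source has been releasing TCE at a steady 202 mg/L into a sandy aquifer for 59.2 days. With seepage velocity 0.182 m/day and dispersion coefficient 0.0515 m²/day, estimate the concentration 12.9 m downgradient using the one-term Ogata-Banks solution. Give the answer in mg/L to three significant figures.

39.3 mg/L

For a continuous step input, C/C₀ ≈ ½·erfc((x−vt)/(2√(Dt))).
vt = 0.182 × 59.2 = 10.7744 m and 2√(Dt) = 2√(0.0515 × 59.2) = 3.492 m.
Argument (x−vt)/(2√(Dt)) = (12.9 − 10.7744)/3.492 = 0.6087; ½·erfc(0.6087) = 0.1947.
C = 202 × 0.1947 = 39.3 mg/L.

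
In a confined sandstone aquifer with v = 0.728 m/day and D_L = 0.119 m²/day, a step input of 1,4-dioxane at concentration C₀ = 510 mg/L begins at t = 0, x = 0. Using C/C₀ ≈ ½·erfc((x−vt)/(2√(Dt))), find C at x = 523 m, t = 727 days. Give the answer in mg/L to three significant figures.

348 mg/L

For a continuous step input, C/C₀ ≈ ½·erfc((x−vt)/(2√(Dt))).
vt = 0.728 × 727 = 529.256 m and 2√(Dt) = 2√(0.119 × 727) = 18.60 m.
Argument (x−vt)/(2√(Dt)) = (523 − 529.256)/18.60 = -0.3363; ½·erfc(-0.3363) = 0.6828.
C = 510 × 0.6828 = 348 mg/L.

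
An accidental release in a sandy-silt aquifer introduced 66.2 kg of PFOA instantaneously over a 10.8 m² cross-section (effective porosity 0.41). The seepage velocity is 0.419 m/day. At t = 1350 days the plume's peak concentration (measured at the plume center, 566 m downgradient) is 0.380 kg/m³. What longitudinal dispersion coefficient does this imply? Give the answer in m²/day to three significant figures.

At the plume center C_max = M/(n_e·A·√(4πDt)), so D = M²/(4πt·(n_e·A·C_max)²).
n_e·A·C_max = 0.41 × 10.8 × 0.380 = 1.683 kg/m.
D = 66.2²/(4π × 1350 × 1.683²) = 0.0912 m²/day.

0.0912 m²/day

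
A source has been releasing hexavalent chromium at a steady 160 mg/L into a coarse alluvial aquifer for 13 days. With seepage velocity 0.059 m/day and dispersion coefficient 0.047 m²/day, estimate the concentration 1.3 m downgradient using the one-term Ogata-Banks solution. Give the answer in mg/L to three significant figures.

50.4 mg/L

For a continuous step input, C/C₀ ≈ ½·erfc((x−vt)/(2√(Dt))).
vt = 0.059 × 13 = 0.767 m and 2√(Dt) = 2√(0.047 × 13) = 1.563 m.
Argument (x−vt)/(2√(Dt)) = (1.3 − 0.767)/1.563 = 0.3410; ½·erfc(0.3410) = 0.3148.
C = 160 × 0.3148 = 50.4 mg/L.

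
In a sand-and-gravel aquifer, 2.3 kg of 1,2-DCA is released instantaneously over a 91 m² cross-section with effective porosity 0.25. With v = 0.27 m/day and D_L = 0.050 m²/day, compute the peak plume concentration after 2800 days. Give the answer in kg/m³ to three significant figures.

The peak of an instantaneous 1D plume sits at x = vt; there the Gaussian factor is 1 and C_max = M/(n_e·A·√(4πDt)), where n_e·A is the pore area the mass is dissolved in.
√(4πDt) = √(4π × 0.050 × 2800) = 41.94 m, so C_max = 2.3/(0.25 × 91 × 41.94) = 0.00241 kg/m³.

0.00241 kg/m³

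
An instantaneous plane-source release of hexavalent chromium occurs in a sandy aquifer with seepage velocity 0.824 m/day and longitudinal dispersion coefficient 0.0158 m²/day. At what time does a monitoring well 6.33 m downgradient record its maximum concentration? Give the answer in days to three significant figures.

For the 1D instantaneous-source solution, setting ∂C/∂t = 0 at fixed x gives v²t² + 2Dt − x² = 0, so t = (√(D² + v²x²) − D)/v².
√(D² + v²x²) = √(0.0158² + 0.824² × 6.33²) = 5.216; v² = 0.678976.
t = (5.216 − 0.0158)/0.678976 = 7.66 days (vs. the pure-advection estimate x/v = 7.68 d).

7.66 days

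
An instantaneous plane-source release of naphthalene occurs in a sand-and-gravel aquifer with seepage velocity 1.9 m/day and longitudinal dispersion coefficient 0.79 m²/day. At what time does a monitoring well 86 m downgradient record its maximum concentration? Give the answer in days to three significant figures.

For the 1D instantaneous-source solution, setting ∂C/∂t = 0 at fixed x gives v²t² + 2Dt − x² = 0, so t = (√(D² + v²x²) − D)/v².
√(D² + v²x²) = √(0.79² + 1.9² × 86²) = 163.4; v² = 3.61.
t = (163.4 − 0.79)/3.61 = 45.0 days (vs. the pure-advection estimate x/v = 45.3 d).

45.0 days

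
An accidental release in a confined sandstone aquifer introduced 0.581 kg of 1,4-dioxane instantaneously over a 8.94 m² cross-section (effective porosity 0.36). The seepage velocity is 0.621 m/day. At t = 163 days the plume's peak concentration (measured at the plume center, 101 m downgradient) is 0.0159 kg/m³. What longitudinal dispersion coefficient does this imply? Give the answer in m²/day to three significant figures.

At the plume center C_max = M/(n_e·A·√(4πDt)), so D = M²/(4πt·(n_e·A·C_max)²).
n_e·A·C_max = 0.36 × 8.94 × 0.0159 = 0.05117 kg/m.
D = 0.581²/(4π × 163 × 0.05117²) = 0.0629 m²/day.

0.0629 m²/day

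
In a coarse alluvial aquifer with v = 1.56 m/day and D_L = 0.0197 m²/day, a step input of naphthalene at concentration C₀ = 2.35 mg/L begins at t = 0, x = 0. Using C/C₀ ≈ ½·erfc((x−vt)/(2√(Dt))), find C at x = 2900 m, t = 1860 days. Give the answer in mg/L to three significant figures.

1.35 mg/L

For a continuous step input, C/C₀ ≈ ½·erfc((x−vt)/(2√(Dt))).
vt = 1.56 × 1860 = 2901.6 m and 2√(Dt) = 2√(0.0197 × 1860) = 12.11 m.
Argument (x−vt)/(2√(Dt)) = (2900 − 2901.6)/12.11 = -0.1321; ½·erfc(-0.1321) = 0.5741.
C = 2.35 × 0.5741 = 1.35 mg/L.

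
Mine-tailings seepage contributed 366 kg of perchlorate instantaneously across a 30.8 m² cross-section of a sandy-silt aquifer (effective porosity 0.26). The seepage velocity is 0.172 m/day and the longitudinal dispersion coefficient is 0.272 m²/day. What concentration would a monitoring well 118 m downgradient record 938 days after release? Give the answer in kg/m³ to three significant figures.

0.128 kg/m³

For an instantaneous plane source, C(x,t) = M/(n_e·A·√(4πDt)) · exp(−(x−vt)²/(4Dt)), with n_e·A the pore (flow) area.
Plume center vt = 0.172 × 938 = 161.336 m, so the well at 118 m is 43.336 m upgradient of the peak.
√(4πDt) = 56.62 m, giving peak height M/(n_e·A·√(4πDt)) = 366/(0.26 × 30.8 × 56.62) = 0.8072 kg/m³.
(x−vt)²/(4Dt) = (-43.336)²/(4 × 0.272 × 938) = 1.840; exp(−1.840) = 0.1588.
C = 0.8072 × 0.1588 = 0.128 kg/m³.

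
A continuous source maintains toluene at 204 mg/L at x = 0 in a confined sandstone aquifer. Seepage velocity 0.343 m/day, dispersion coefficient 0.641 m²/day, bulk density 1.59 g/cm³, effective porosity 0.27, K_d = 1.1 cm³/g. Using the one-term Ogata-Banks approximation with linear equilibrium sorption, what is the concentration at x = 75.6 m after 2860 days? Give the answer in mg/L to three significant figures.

Retardation factor R = 1 + ρ_b·K_d/n = 1 + 1.59 × 1.1/0.27 = 7.478.
Sorption retards both mechanisms: v_R = v/R = 0.04587 m/day, D_R = D/R = 0.08572 m²/day.
v_R·t = 0.04587 × 2860 = 131.1882 m; 2√(D_R t) = 31.32 m; argument = (75.6 − 131.1882)/31.32 = -1.775.
C = C₀ × ½·erfc(-1.775) = 204 × 0.9940 = 203 mg/L.

203 mg/L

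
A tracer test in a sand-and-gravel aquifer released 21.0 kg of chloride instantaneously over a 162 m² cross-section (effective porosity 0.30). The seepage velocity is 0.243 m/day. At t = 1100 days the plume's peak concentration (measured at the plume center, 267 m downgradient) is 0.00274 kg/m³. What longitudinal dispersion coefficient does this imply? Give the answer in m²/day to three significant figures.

At the plume center C_max = M/(n_e·A·√(4πDt)), so D = M²/(4πt·(n_e·A·C_max)²).
n_e·A·C_max = 0.30 × 162 × 0.00274 = 0.1332 kg/m.
D = 21.0²/(4π × 1100 × 0.1332²) = 1.80 m²/day.

1.80 m²/day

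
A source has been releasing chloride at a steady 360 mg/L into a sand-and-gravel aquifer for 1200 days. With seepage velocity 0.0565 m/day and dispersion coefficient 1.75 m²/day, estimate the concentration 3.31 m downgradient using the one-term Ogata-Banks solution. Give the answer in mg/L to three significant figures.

For a continuous step input, C/C₀ ≈ ½·erfc((x−vt)/(2√(Dt))).
vt = 0.0565 × 1200 = 67.8 m and 2√(Dt) = 2√(1.75 × 1200) = 91.65 m.
Argument (x−vt)/(2√(Dt)) = (3.31 − 67.8)/91.65 = -0.7037; ½·erfc(-0.7037) = 0.8402.
C = 360 × 0.8402 = 302 mg/L.

302 mg/L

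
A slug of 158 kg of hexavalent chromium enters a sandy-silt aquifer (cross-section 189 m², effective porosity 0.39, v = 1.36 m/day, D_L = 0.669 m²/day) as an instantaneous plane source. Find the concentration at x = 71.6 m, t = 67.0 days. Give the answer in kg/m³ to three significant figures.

For an instantaneous plane source, C(x,t) = M/(n_e·A·√(4πDt)) · exp(−(x−vt)²/(4Dt)), with n_e·A the pore (flow) area.
Plume center vt = 1.36 × 67.0 = 91.12 m, so the well at 71.6 m is 19.52 m upgradient of the peak.
√(4πDt) = 23.73 m, giving peak height M/(n_e·A·√(4πDt)) = 158/(0.39 × 189 × 23.73) = 0.09033 kg/m³.
(x−vt)²/(4Dt) = (-19.52)²/(4 × 0.669 × 67.0) = 2.125; exp(−2.125) = 0.1194.
C = 0.09033 × 0.1194 = 0.0108 kg/m³.

0.0108 kg/m³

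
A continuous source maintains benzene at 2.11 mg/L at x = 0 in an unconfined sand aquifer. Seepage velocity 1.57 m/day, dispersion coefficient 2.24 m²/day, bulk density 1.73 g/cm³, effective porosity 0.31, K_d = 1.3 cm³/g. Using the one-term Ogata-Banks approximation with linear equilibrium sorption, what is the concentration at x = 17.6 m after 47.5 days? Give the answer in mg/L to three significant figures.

0.0966 mg/L

Retardation factor R = 1 + ρ_b·K_d/n = 1 + 1.73 × 1.3/0.31 = 8.255.
Sorption retards both mechanisms: v_R = v/R = 0.1902 m/day, D_R = D/R = 0.2714 m²/day.
v_R·t = 0.1902 × 47.5 = 9.0345 m; 2√(D_R t) = 7.181 m; argument = (17.6 − 9.0345)/7.181 = 1.193.
C = C₀ × ½·erfc(1.193) = 2.11 × 0.04579 = 0.0966 mg/L.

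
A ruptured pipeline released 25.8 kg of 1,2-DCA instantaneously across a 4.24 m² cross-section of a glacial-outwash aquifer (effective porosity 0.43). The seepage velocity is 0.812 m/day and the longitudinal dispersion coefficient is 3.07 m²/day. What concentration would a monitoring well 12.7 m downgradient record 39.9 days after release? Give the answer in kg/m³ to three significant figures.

0.163 kg/m³

For an instantaneous plane source, C(x,t) = M/(n_e·A·√(4πDt)) · exp(−(x−vt)²/(4Dt)), with n_e·A the pore (flow) area.
Plume center vt = 0.812 × 39.9 = 32.3988 m, so the well at 12.7 m is 19.6988 m upgradient of the peak.
√(4πDt) = 39.23 m, giving peak height M/(n_e·A·√(4πDt)) = 25.8/(0.43 × 4.24 × 39.23) = 0.3607 kg/m³.
(x−vt)²/(4Dt) = (-19.6988)²/(4 × 3.07 × 39.9) = 0.7920; exp(−0.7920) = 0.4529.
C = 0.3607 × 0.4529 = 0.163 kg/m³.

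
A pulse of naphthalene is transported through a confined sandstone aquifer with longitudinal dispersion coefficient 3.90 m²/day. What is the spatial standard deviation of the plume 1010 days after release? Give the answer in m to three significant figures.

88.8 m

Dispersive spreading gives a Gaussian with σ² = 2Dt; advection only shifts the center.
σ = √(2 × 3.90 × 1010) = 88.8 m.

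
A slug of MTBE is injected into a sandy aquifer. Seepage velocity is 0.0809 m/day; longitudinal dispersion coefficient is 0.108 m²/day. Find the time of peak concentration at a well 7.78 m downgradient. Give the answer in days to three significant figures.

For the 1D instantaneous-source solution, setting ∂C/∂t = 0 at fixed x gives v²t² + 2Dt − x² = 0, so t = (√(D² + v²x²) − D)/v².
√(D² + v²x²) = √(0.108² + 0.0809² × 7.78²) = 0.6386; v² = 0.00654481.
t = (0.6386 − 0.108)/0.00654481 = 81.1 days (vs. the pure-advection estimate x/v = 96.2 d).

81.1 days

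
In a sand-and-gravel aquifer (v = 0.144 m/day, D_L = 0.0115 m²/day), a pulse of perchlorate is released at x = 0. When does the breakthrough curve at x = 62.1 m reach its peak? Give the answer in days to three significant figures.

431 days

For the 1D instantaneous-source solution, setting ∂C/∂t = 0 at fixed x gives v²t² + 2Dt − x² = 0, so t = (√(D² + v²x²) − D)/v².
√(D² + v²x²) = √(0.0115² + 0.144² × 62.1²) = 8.942; v² = 0.020736.
t = (8.942 − 0.0115)/0.020736 = 431 days (vs. the pure-advection estimate x/v = 431 d).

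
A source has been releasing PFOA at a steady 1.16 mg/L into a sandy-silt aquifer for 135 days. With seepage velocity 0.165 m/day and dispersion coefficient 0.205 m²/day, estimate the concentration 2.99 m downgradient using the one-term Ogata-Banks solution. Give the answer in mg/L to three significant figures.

For a continuous step input, C/C₀ ≈ ½·erfc((x−vt)/(2√(Dt))).
vt = 0.165 × 135 = 22.275 m and 2√(Dt) = 2√(0.205 × 135) = 10.52 m.
Argument (x−vt)/(2√(Dt)) = (2.99 − 22.275)/10.52 = -1.833; ½·erfc(-1.833) = 0.9952.
C = 1.16 × 0.9952 = 1.15 mg/L.

1.15 mg/L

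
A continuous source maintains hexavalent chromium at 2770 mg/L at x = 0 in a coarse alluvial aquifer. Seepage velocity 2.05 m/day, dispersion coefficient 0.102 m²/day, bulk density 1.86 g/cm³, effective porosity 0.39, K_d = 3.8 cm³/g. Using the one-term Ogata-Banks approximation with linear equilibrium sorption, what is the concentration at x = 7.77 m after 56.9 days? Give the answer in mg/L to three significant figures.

44.4 mg/L

Retardation factor R = 1 + ρ_b·K_d/n = 1 + 1.86 × 3.8/0.39 = 19.12.
Sorption retards both mechanisms: v_R = v/R = 0.1072 m/day, D_R = D/R = 0.005335 m²/day.
v_R·t = 0.1072 × 56.9 = 6.09968 m; 2√(D_R t) = 1.102 m; argument = (7.77 − 6.09968)/1.102 = 1.516.
C = C₀ × ½·erfc(1.516) = 2770 × 0.01602 = 44.4 mg/L.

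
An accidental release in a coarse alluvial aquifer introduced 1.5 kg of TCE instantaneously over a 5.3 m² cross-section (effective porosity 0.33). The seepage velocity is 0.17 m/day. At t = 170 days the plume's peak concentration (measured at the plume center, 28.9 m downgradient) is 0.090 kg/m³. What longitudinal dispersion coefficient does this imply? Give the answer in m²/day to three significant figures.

0.0425 m²/day

At the plume center C_max = M/(n_e·A·√(4πDt)), so D = M²/(4πt·(n_e·A·C_max)²).
n_e·A·C_max = 0.33 × 5.3 × 0.090 = 0.1574 kg/m.
D = 1.5²/(4π × 170 × 0.1574²) = 0.0425 m²/day.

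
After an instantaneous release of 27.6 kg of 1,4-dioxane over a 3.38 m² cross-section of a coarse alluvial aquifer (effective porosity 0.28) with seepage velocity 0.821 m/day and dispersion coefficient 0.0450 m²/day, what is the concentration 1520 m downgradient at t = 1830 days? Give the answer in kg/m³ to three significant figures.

For an instantaneous plane source, C(x,t) = M/(n_e·A·√(4πDt)) · exp(−(x−vt)²/(4Dt)), with n_e·A the pore (flow) area.
Plume center vt = 0.821 × 1830 = 1502.43 m, so the well at 1520 m is 17.57 m downgradient of the peak.
√(4πDt) = 32.17 m, giving peak height M/(n_e·A·√(4πDt)) = 27.6/(0.28 × 3.38 × 32.17) = 0.9065 kg/m³.
(x−vt)²/(4Dt) = (17.57)²/(4 × 0.0450 × 1830) = 0.9372; exp(−0.9372) = 0.3917.
C = 0.9065 × 0.3917 = 0.355 kg/m³.

0.355 kg/m³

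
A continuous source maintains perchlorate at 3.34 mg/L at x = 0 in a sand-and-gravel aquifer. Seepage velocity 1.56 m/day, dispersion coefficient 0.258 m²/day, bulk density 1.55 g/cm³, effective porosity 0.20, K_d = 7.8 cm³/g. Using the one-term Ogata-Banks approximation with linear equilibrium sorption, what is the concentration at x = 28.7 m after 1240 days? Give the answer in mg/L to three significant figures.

Retardation factor R = 1 + ρ_b·K_d/n = 1 + 1.55 × 7.8/0.20 = 61.45.
Sorption retards both mechanisms: v_R = v/R = 0.02539 m/day, D_R = D/R = 0.004199 m²/day.
v_R·t = 0.02539 × 1240 = 31.4836 m; 2√(D_R t) = 4.564 m; argument = (28.7 − 31.4836)/4.564 = -0.6099.
C = C₀ × ½·erfc(-0.6099) = 3.34 × 0.8058 = 2.69 mg/L.

2.69 mg/L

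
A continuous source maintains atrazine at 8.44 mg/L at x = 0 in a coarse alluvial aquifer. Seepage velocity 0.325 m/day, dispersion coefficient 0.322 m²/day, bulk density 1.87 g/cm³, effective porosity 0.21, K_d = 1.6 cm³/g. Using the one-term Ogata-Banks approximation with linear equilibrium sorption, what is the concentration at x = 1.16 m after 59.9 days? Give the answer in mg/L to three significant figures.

4.47 mg/L

Retardation factor R = 1 + ρ_b·K_d/n = 1 + 1.87 × 1.6/0.21 = 15.25.
Sorption retards both mechanisms: v_R = v/R = 0.02131 m/day, D_R = D/R = 0.02111 m²/day.
v_R·t = 0.02131 × 59.9 = 1.276469 m; 2√(D_R t) = 2.249 m; argument = (1.16 − 1.276469)/2.249 = -0.05179.
C = C₀ × ½·erfc(-0.05179) = 8.44 × 0.5292 = 4.47 mg/L.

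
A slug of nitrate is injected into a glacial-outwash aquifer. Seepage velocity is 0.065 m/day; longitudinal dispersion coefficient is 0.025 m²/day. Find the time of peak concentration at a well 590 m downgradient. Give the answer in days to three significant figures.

For the 1D instantaneous-source solution, setting ∂C/∂t = 0 at fixed x gives v²t² + 2Dt − x² = 0, so t = (√(D² + v²x²) − D)/v².
√(D² + v²x²) = √(0.025² + 0.065² × 590²) = 38.35; v² = 0.004225.
t = (38.35 − 0.025)/0.004225 = 9070 days (vs. the pure-advection estimate x/v = 9080 d).

9070 days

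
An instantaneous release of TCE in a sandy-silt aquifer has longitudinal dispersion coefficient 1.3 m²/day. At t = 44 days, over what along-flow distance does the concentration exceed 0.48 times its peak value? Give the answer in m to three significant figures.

25.9 m

The plume is Gaussian with σ = √(2Dt) = √(2 × 1.3 × 44) = 10.70 m.
C/C_peak = exp(−Δx²/(2σ²)) = 0.48 ⇒ Δx = σ·√(−2 ln 0.48) = 10.70 × 1.212 = 12.97 m.
Width = 2Δx = 25.9 m.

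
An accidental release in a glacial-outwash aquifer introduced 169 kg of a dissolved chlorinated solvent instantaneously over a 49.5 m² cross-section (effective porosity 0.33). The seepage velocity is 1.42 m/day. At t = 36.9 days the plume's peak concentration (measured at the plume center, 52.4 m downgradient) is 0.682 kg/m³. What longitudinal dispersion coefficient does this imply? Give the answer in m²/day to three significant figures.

At the plume center C_max = M/(n_e·A·√(4πDt)), so D = M²/(4πt·(n_e·A·C_max)²).
n_e·A·C_max = 0.33 × 49.5 × 0.682 = 11.14 kg/m.
D = 169²/(4π × 36.9 × 11.14²) = 0.496 m²/day.

0.496 m²/day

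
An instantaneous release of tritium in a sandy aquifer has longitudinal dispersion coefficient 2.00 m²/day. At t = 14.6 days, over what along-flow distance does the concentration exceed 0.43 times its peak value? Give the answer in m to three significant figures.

19.9 m

The plume is Gaussian with σ = √(2Dt) = √(2 × 2.00 × 14.6) = 7.642 m.
C/C_peak = exp(−Δx²/(2σ²)) = 0.43 ⇒ Δx = σ·√(−2 ln 0.43) = 7.642 × 1.299 = 9.927 m.
Width = 2Δx = 19.9 m.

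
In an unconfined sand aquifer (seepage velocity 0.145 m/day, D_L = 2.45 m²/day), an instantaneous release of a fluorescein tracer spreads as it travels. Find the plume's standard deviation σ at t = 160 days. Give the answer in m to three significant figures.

28.0 m

Dispersive spreading gives a Gaussian with σ² = 2Dt; advection only shifts the center.
σ = √(2 × 2.45 × 160) = 28.0 m.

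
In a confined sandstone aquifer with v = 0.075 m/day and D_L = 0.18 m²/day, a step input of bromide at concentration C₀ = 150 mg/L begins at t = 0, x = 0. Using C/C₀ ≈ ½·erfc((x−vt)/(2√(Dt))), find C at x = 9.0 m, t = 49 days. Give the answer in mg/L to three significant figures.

For a continuous step input, C/C₀ ≈ ½·erfc((x−vt)/(2√(Dt))).
vt = 0.075 × 49 = 3.675 m and 2√(Dt) = 2√(0.18 × 49) = 5.940 m.
Argument (x−vt)/(2√(Dt)) = (9.0 − 3.675)/5.940 = 0.8965; ½·erfc(0.8965) = 0.1024.
C = 150 × 0.1024 = 15.4 mg/L.

15.4 mg/L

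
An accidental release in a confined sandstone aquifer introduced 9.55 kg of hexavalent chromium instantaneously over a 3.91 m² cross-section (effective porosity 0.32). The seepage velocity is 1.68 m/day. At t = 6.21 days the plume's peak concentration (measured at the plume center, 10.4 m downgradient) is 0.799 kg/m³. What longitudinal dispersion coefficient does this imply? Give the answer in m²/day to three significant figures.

At the plume center C_max = M/(n_e·A·√(4πDt)), so D = M²/(4πt·(n_e·A·C_max)²).
n_e·A·C_max = 0.32 × 3.91 × 0.799 = 0.9997 kg/m.
D = 9.55²/(4π × 6.21 × 0.9997²) = 1.17 m²/day.

1.17 m²/day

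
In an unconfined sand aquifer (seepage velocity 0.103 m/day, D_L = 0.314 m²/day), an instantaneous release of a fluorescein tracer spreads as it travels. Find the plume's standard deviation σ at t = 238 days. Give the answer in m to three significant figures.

Dispersive spreading gives a Gaussian with σ² = 2Dt; advection only shifts the center.
σ = √(2 × 0.314 × 238) = 12.2 m.

12.2 m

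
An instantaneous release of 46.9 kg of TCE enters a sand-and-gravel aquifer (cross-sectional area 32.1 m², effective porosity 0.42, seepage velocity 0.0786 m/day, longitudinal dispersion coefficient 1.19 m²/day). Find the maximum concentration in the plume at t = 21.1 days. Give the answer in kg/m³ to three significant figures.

The peak of an instantaneous 1D plume sits at x = vt; there the Gaussian factor is 1 and C_max = M/(n_e·A·√(4πDt)), where n_e·A is the pore area the mass is dissolved in.
√(4πDt) = √(4π × 1.19 × 21.1) = 17.76 m, so C_max = 46.9/(0.42 × 32.1 × 17.76) = 0.196 kg/m³.

0.196 kg/m³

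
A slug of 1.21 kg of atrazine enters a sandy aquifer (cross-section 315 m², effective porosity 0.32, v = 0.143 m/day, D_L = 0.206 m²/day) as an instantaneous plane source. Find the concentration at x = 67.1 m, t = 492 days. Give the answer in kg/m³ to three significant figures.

For an instantaneous plane source, C(x,t) = M/(n_e·A·√(4πDt)) · exp(−(x−vt)²/(4Dt)), with n_e·A the pore (flow) area.
Plume center vt = 0.143 × 492 = 70.356 m, so the well at 67.1 m is 3.256 m upgradient of the peak.
√(4πDt) = 35.69 m, giving peak height M/(n_e·A·√(4πDt)) = 1.21/(0.32 × 315 × 35.69) = 0.0003363 kg/m³.
(x−vt)²/(4Dt) = (-3.256)²/(4 × 0.206 × 492) = 0.02615; exp(−0.02615) = 0.9742.
C = 0.0003363 × 0.9742 = 0.000328 kg/m³.

0.000328 kg/m³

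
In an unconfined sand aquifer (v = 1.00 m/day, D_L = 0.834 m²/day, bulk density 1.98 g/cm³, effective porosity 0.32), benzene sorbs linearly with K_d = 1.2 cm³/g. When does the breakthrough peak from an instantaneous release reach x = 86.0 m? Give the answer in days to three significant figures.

718 days

Retardation factor R = 1 + ρ_b·K_d/n = 1 + 1.98 × 1.2/0.32 = 8.425.
Sorption retards both mechanisms: v_R = v/R = 0.1187 m/day, D_R = D/R = 0.09899 m²/day.
Peak time from v_R²t² + 2D_R t − x² = 0: t = (√(D_R² + v_R²x²) − D_R)/v_R².
√(D_R² + v_R²x²) = √(0.09899² + 0.1187² × 86.0²) = 10.21; v_R² = 0.01409.
t = (10.21 − 0.09899)/0.01409 = 718 days.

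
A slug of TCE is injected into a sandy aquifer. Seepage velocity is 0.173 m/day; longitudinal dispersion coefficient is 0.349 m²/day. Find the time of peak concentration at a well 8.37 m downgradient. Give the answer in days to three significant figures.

For the 1D instantaneous-source solution, setting ∂C/∂t = 0 at fixed x gives v²t² + 2Dt − x² = 0, so t = (√(D² + v²x²) − D)/v².
√(D² + v²x²) = √(0.349² + 0.173² × 8.37²) = 1.489; v² = 0.029929.
t = (1.489 − 0.349)/0.029929 = 38.1 days (vs. the pure-advection estimate x/v = 48.4 d).

38.1 days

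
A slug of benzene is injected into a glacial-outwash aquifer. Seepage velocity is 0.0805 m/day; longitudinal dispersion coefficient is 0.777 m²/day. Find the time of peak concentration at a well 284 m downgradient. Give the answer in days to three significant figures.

For the 1D instantaneous-source solution, setting ∂C/∂t = 0 at fixed x gives v²t² + 2Dt − x² = 0, so t = (√(D² + v²x²) − D)/v².
√(D² + v²x²) = √(0.777² + 0.0805² × 284²) = 22.88; v² = 0.00648025.
t = (22.88 − 0.777)/0.00648025 = 3410 days (vs. the pure-advection estimate x/v = 3530 d).

3410 days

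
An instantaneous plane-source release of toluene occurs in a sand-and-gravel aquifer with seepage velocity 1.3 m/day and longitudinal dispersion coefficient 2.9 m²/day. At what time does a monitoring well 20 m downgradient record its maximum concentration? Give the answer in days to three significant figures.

13.8 days

For the 1D instantaneous-source solution, setting ∂C/∂t = 0 at fixed x gives v²t² + 2Dt − x² = 0, so t = (√(D² + v²x²) − D)/v².
√(D² + v²x²) = √(2.9² + 1.3² × 20²) = 26.16; v² = 1.69.
t = (26.16 − 2.9)/1.69 = 13.8 days (vs. the pure-advection estimate x/v = 15.4 d).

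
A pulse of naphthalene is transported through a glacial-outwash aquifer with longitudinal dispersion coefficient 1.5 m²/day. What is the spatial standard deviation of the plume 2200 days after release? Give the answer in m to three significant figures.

81.2 m

Dispersive spreading gives a Gaussian with σ² = 2Dt; advection only shifts the center.
σ = √(2 × 1.5 × 2200) = 81.2 m.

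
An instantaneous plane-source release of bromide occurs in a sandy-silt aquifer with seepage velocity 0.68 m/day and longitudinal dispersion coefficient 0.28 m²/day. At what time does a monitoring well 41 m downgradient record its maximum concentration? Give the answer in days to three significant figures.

For the 1D instantaneous-source solution, setting ∂C/∂t = 0 at fixed x gives v²t² + 2Dt − x² = 0, so t = (√(D² + v²x²) − D)/v².
√(D² + v²x²) = √(0.28² + 0.68² × 41²) = 27.88; v² = 0.4624.
t = (27.88 − 0.28)/0.4624 = 59.7 days (vs. the pure-advection estimate x/v = 60.3 d).

59.7 days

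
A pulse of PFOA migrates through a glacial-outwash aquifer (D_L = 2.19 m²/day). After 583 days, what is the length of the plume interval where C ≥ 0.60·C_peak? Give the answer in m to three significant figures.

The plume is Gaussian with σ = √(2Dt) = √(2 × 2.19 × 583) = 50.53 m.
C/C_peak = exp(−Δx²/(2σ²)) = 0.60 ⇒ Δx = σ·√(−2 ln 0.60) = 50.53 × 1.011 = 51.09 m.
Width = 2Δx = 102 m.

102 m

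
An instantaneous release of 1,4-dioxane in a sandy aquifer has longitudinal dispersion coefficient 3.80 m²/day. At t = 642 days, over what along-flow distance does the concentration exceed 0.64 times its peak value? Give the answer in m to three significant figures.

The plume is Gaussian with σ = √(2Dt) = √(2 × 3.80 × 642) = 69.85 m.
C/C_peak = exp(−Δx²/(2σ²)) = 0.64 ⇒ Δx = σ·√(−2 ln 0.64) = 69.85 × 0.9448 = 65.99 m.
Width = 2Δx = 132 m.

132 m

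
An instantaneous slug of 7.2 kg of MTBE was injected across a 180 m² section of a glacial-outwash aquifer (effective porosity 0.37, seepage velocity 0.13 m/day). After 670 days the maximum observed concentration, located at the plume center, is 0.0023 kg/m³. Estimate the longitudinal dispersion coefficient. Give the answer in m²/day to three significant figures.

At the plume center C_max = M/(n_e·A·√(4πDt)), so D = M²/(4πt·(n_e·A·C_max)²).
n_e·A·C_max = 0.37 × 180 × 0.0023 = 0.1532 kg/m.
D = 7.2²/(4π × 670 × 0.1532²) = 0.262 m²/day.

0.262 m²/day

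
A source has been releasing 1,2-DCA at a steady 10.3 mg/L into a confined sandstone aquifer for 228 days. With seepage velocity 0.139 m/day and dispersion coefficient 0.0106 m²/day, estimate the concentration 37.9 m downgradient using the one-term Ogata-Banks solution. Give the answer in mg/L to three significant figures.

0.0244 mg/L

For a continuous step input, C/C₀ ≈ ½·erfc((x−vt)/(2√(Dt))).
vt = 0.139 × 228 = 31.692 m and 2√(Dt) = 2√(0.0106 × 228) = 3.109 m.
Argument (x−vt)/(2√(Dt)) = (37.9 − 31.692)/3.109 = 1.997; ½·erfc(1.997) = 0.002370.
C = 10.3 × 0.002370 = 0.0244 mg/L.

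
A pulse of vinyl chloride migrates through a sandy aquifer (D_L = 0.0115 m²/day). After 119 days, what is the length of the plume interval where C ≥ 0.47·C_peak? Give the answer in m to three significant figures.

The plume is Gaussian with σ = √(2Dt) = √(2 × 0.0115 × 119) = 1.654 m.
C/C_peak = exp(−Δx²/(2σ²)) = 0.47 ⇒ Δx = σ·√(−2 ln 0.47) = 1.654 × 1.229 = 2.033 m.
Width = 2Δx = 4.07 m.

4.07 m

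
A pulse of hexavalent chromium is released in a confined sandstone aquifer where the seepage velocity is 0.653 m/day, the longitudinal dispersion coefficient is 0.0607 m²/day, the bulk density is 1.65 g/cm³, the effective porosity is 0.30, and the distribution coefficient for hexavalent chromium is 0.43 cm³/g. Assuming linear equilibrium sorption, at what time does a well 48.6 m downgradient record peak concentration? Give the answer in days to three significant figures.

Retardation factor R = 1 + ρ_b·K_d/n = 1 + 1.65 × 0.43/0.30 = 3.365.
Sorption retards both mechanisms: v_R = v/R = 0.1941 m/day, D_R = D/R = 0.01804 m²/day.
Peak time from v_R²t² + 2D_R t − x² = 0: t = (√(D_R² + v_R²x²) − D_R)/v_R².
√(D_R² + v_R²x²) = √(0.01804² + 0.1941² × 48.6²) = 9.433; v_R² = 0.03767.
t = (9.433 − 0.01804)/0.03767 = 250 days.

250 days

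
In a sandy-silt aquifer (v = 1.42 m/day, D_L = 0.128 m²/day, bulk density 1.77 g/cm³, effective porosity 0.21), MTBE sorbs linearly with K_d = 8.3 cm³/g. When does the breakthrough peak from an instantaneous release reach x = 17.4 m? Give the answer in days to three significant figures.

Retardation factor R = 1 + ρ_b·K_d/n = 1 + 1.77 × 8.3/0.21 = 70.96.
Sorption retards both mechanisms: v_R = v/R = 0.02001 m/day, D_R = D/R = 0.001804 m²/day.
Peak time from v_R²t² + 2D_R t − x² = 0: t = (√(D_R² + v_R²x²) − D_R)/v_R².
√(D_R² + v_R²x²) = √(0.001804² + 0.02001² × 17.4²) = 0.3482; v_R² = 0.0004004.
t = (0.3482 − 0.001804)/0.0004004 = 865 days.

865 days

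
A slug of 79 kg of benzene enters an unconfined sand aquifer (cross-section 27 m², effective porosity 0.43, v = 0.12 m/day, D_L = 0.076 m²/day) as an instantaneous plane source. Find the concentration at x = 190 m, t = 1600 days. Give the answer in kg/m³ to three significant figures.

For an instantaneous plane source, C(x,t) = M/(n_e·A·√(4πDt)) · exp(−(x−vt)²/(4Dt)), with n_e·A the pore (flow) area.
Plume center vt = 0.12 × 1600 = 192 m, so the well at 190 m is 2 m upgradient of the peak.
√(4πDt) = 39.09 m, giving peak height M/(n_e·A·√(4πDt)) = 79/(0.43 × 27 × 39.09) = 0.1741 kg/m³.
(x−vt)²/(4Dt) = (-2)²/(4 × 0.076 × 1600) = 0.008224; exp(−0.008224) = 0.9918.
C = 0.1741 × 0.9918 = 0.173 kg/m³.

0.173 kg/m³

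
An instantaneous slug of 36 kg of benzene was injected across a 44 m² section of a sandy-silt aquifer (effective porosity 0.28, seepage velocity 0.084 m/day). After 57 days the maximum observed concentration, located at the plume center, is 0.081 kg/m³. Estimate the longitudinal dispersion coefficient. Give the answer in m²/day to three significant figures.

1.82 m²/day

At the plume center C_max = M/(n_e·A·√(4πDt)), so D = M²/(4πt·(n_e·A·C_max)²).
n_e·A·C_max = 0.28 × 44 × 0.081 = 0.9979 kg/m.
D = 36²/(4π × 57 × 0.9979²) = 1.82 m²/day.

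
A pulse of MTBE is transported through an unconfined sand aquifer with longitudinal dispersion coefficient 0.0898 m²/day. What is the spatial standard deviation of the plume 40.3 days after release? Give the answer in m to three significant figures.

2.69 m

Dispersive spreading gives a Gaussian with σ² = 2Dt; advection only shifts the center.
σ = √(2 × 0.0898 × 40.3) = 2.69 m.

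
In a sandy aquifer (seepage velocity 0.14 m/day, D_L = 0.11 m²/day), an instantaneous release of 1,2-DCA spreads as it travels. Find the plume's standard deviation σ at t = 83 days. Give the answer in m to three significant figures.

Dispersive spreading gives a Gaussian with σ² = 2Dt; advection only shifts the center.
σ = √(2 × 0.11 × 83) = 4.27 m.

4.27 m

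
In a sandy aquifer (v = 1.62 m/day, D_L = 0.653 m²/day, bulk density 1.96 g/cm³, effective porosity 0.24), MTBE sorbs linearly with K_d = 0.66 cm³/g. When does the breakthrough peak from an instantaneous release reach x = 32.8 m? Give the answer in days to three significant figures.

128 days

Retardation factor R = 1 + ρ_b·K_d/n = 1 + 1.96 × 0.66/0.24 = 6.390.
Sorption retards both mechanisms: v_R = v/R = 0.2535 m/day, D_R = D/R = 0.1022 m²/day.
Peak time from v_R²t² + 2D_R t − x² = 0: t = (√(D_R² + v_R²x²) − D_R)/v_R².
√(D_R² + v_R²x²) = √(0.1022² + 0.2535² × 32.8²) = 8.315; v_R² = 0.06426.
t = (8.315 − 0.1022)/0.06426 = 128 days.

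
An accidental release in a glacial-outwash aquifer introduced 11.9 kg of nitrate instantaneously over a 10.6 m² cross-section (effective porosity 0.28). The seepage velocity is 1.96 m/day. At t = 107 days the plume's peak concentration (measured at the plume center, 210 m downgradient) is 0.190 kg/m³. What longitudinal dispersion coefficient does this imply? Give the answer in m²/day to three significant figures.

0.331 m²/day

At the plume center C_max = M/(n_e·A·√(4πDt)), so D = M²/(4πt·(n_e·A·C_max)²).
n_e·A·C_max = 0.28 × 10.6 × 0.190 = 0.5639 kg/m.
D = 11.9²/(4π × 107 × 0.5639²) = 0.331 m²/day.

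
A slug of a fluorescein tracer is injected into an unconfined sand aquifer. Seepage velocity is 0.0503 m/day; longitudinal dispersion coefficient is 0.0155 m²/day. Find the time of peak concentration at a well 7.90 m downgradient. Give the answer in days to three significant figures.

151 days

For the 1D instantaneous-source solution, setting ∂C/∂t = 0 at fixed x gives v²t² + 2Dt − x² = 0, so t = (√(D² + v²x²) − D)/v².
√(D² + v²x²) = √(0.0155² + 0.0503² × 7.90²) = 0.3977; v² = 0.00253009.
t = (0.3977 − 0.0155)/0.00253009 = 151 days (vs. the pure-advection estimate x/v = 157 d).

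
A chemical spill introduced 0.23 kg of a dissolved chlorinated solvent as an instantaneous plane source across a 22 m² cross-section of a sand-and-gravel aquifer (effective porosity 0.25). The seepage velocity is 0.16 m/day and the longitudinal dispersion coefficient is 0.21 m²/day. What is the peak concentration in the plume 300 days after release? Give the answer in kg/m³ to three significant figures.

The peak of an instantaneous 1D plume sits at x = vt; there the Gaussian factor is 1 and C_max = M/(n_e·A·√(4πDt)), where n_e·A is the pore area the mass is dissolved in.
√(4πDt) = √(4π × 0.21 × 300) = 28.14 m, so C_max = 0.23/(0.25 × 22 × 28.14) = 0.00149 kg/m³.

0.00149 kg/m³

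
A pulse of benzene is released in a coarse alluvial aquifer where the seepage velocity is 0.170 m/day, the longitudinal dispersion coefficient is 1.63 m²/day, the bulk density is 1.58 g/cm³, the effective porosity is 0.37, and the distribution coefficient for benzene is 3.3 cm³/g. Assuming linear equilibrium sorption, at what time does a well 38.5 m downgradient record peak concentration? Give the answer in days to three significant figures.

Retardation factor R = 1 + ρ_b·K_d/n = 1 + 1.58 × 3.3/0.37 = 15.09.
Sorption retards both mechanisms: v_R = v/R = 0.01127 m/day, D_R = D/R = 0.1080 m²/day.
Peak time from v_R²t² + 2D_R t − x² = 0: t = (√(D_R² + v_R²x²) − D_R)/v_R².
√(D_R² + v_R²x²) = √(0.1080² + 0.01127² × 38.5²) = 0.4471; v_R² = 0.0001270.
t = (0.4471 − 0.1080)/0.0001270 = 2670 days.

2670 days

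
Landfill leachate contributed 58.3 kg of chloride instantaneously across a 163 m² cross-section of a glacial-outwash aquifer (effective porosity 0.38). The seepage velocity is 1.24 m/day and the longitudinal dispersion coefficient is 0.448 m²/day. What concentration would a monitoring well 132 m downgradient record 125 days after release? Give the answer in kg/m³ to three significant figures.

0.00334 kg/m³

For an instantaneous plane source, C(x,t) = M/(n_e·A·√(4πDt)) · exp(−(x−vt)²/(4Dt)), with n_e·A the pore (flow) area.
Plume center vt = 1.24 × 125 = 155 m, so the well at 132 m is 23 m upgradient of the peak.
√(4πDt) = 26.53 m, giving peak height M/(n_e·A·√(4πDt)) = 58.3/(0.38 × 163 × 26.53) = 0.03548 kg/m³.
(x−vt)²/(4Dt) = (-23)²/(4 × 0.448 × 125) = 2.362; exp(−2.362) = 0.09423.
C = 0.03548 × 0.09423 = 0.00334 kg/m³.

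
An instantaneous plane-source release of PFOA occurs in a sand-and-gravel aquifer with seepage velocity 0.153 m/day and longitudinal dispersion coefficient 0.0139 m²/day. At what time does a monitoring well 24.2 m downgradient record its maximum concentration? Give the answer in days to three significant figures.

For the 1D instantaneous-source solution, setting ∂C/∂t = 0 at fixed x gives v²t² + 2Dt − x² = 0, so t = (√(D² + v²x²) − D)/v².
√(D² + v²x²) = √(0.0139² + 0.153² × 24.2²) = 3.703; v² = 0.023409.
t = (3.703 − 0.0139)/0.023409 = 158 days (vs. the pure-advection estimate x/v = 158 d).

158 days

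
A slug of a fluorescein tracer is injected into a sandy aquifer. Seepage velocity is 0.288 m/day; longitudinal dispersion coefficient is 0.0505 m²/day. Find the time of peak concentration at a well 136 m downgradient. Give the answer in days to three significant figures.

For the 1D instantaneous-source solution, setting ∂C/∂t = 0 at fixed x gives v²t² + 2Dt − x² = 0, so t = (√(D² + v²x²) − D)/v².
√(D² + v²x²) = √(0.0505² + 0.288² × 136²) = 39.17; v² = 0.082944.
t = (39.17 − 0.0505)/0.082944 = 472 days (vs. the pure-advection estimate x/v = 472 d).

472 days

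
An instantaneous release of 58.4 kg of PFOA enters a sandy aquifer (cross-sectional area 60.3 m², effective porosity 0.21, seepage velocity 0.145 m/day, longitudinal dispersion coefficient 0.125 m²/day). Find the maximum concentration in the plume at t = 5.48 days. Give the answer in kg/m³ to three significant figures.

The peak of an instantaneous 1D plume sits at x = vt; there the Gaussian factor is 1 and C_max = M/(n_e·A·√(4πDt)), where n_e·A is the pore area the mass is dissolved in.
√(4πDt) = √(4π × 0.125 × 5.48) = 2.934 m, so C_max = 58.4/(0.21 × 60.3 × 2.934) = 1.57 kg/m³.

1.57 kg/m³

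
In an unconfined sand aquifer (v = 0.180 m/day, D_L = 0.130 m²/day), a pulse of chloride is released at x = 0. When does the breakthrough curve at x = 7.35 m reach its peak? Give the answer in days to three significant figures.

37.0 days

For the 1D instantaneous-source solution, setting ∂C/∂t = 0 at fixed x gives v²t² + 2Dt − x² = 0, so t = (√(D² + v²x²) − D)/v².
√(D² + v²x²) = √(0.130² + 0.180² × 7.35²) = 1.329; v² = 0.0324.
t = (1.329 − 0.130)/0.0324 = 37.0 days (vs. the pure-advection estimate x/v = 40.8 d).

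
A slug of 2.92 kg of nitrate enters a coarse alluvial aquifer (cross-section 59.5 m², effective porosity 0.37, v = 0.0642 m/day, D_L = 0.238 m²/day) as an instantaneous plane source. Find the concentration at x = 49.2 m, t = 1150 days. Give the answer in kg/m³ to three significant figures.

0.00130 kg/m³

For an instantaneous plane source, C(x,t) = M/(n_e·A·√(4πDt)) · exp(−(x−vt)²/(4Dt)), with n_e·A the pore (flow) area.
Plume center vt = 0.0642 × 1150 = 73.83 m, so the well at 49.2 m is 24.63 m upgradient of the peak.
√(4πDt) = 58.65 m, giving peak height M/(n_e·A·√(4πDt)) = 2.92/(0.37 × 59.5 × 58.65) = 0.002261 kg/m³.
(x−vt)²/(4Dt) = (-24.63)²/(4 × 0.238 × 1150) = 0.5541; exp(−0.5541) = 0.5746.
C = 0.002261 × 0.5746 = 0.00130 kg/m³.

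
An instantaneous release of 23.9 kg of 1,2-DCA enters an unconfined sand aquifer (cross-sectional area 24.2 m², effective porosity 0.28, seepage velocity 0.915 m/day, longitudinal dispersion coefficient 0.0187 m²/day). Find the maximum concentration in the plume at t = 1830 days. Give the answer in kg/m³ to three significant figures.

0.170 kg/m³

The peak of an instantaneous 1D plume sits at x = vt; there the Gaussian factor is 1 and C_max = M/(n_e·A·√(4πDt)), where n_e·A is the pore area the mass is dissolved in.
√(4πDt) = √(4π × 0.0187 × 1830) = 20.74 m, so C_max = 23.9/(0.28 × 24.2 × 20.74) = 0.170 kg/m³.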